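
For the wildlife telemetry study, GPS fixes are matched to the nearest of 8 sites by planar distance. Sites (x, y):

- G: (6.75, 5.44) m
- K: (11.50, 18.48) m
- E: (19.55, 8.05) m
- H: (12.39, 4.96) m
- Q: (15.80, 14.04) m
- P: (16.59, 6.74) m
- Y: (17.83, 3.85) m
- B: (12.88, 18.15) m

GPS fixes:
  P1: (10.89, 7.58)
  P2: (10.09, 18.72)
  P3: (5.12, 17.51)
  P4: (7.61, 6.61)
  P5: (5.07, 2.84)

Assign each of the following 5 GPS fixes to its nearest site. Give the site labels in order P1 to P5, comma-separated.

P1 → H (d²=9.11)
P2 → K (d²=2.05)
P3 → K (d²=41.65)
P4 → G (d²=2.11)
P5 → G (d²=9.58)

H, K, K, G, G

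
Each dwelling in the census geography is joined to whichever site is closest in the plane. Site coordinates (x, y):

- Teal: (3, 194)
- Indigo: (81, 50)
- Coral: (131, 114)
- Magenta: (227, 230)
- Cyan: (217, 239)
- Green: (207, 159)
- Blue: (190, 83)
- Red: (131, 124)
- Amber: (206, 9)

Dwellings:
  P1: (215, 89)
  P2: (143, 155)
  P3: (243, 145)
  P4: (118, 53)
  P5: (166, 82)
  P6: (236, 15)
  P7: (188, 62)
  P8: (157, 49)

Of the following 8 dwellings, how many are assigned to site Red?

P1 → Blue
P2 → Red
P3 → Green
P4 → Indigo
P5 → Blue
P6 → Amber
P7 → Blue
P8 → Blue
1 of the 8 goes to Red.

1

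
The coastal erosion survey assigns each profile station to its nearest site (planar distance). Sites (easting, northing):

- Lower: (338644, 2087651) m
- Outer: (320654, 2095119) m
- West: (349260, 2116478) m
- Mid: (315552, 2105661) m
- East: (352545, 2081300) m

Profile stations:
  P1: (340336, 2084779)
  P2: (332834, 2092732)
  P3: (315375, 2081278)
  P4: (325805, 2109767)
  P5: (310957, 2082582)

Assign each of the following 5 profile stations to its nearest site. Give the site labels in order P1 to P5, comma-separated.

P1 → Lower (d²=11111248.00)
P2 → Lower (d²=59572661.00)
P3 → Outer (d²=219441122.00)
P4 → Mid (d²=121983245.00)
P5 → Outer (d²=251208178.00)

Lower, Lower, Outer, Mid, Outer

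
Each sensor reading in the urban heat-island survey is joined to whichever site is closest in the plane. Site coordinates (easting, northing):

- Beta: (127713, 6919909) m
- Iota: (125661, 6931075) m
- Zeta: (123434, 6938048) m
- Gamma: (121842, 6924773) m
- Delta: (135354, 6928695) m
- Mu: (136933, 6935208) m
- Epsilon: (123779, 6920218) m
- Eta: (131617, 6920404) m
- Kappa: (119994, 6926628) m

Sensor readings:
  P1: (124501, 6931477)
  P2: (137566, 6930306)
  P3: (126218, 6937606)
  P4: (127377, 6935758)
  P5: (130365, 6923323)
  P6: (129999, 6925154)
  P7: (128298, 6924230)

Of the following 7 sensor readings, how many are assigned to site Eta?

2

P1 → Iota
P2 → Delta
P3 → Zeta
P4 → Zeta
P5 → Eta
P6 → Eta
P7 → Beta
2 of the 7 go to Eta.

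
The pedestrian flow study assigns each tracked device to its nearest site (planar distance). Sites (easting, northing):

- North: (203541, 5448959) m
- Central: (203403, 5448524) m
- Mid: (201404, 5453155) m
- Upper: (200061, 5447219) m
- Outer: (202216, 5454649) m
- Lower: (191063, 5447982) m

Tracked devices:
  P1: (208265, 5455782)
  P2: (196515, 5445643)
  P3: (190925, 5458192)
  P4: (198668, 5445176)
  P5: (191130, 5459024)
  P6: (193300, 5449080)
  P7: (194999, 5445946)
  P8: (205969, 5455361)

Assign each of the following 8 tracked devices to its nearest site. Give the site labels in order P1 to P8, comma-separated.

P1 → Outer (d²=37874090.00)
P2 → Upper (d²=15057892.00)
P3 → Lower (d²=104263144.00)
P4 → Upper (d²=6114298.00)
P5 → Lower (d²=121930253.00)
P6 → Lower (d²=6209773.00)
P7 → Lower (d²=19637392.00)
P8 → Outer (d²=14591953.00)

Outer, Upper, Lower, Upper, Lower, Lower, Lower, Outer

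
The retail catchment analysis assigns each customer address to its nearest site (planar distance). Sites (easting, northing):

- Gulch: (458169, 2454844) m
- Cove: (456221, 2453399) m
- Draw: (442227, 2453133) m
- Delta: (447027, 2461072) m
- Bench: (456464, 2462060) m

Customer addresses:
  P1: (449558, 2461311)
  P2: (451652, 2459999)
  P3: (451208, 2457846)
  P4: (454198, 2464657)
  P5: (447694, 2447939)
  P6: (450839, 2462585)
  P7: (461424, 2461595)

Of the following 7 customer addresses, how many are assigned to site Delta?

P1 → Delta
P2 → Delta
P3 → Delta
P4 → Bench
P5 → Draw
P6 → Delta
P7 → Bench
4 of the 7 go to Delta.

4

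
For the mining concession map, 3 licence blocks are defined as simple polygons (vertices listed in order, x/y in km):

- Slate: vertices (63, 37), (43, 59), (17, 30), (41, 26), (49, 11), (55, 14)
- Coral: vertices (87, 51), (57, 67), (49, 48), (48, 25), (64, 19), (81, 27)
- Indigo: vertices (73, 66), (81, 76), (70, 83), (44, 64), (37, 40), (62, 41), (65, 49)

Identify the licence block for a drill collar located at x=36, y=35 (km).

Slate

Cast a ray rightward from (36, 35). For each polygon, the edges (by vertex number in listed order) whose endpoints lie on opposite sides of y = 35, where each meets that height, and whether that is right or left of the point:
Slate: 2–3 at x≈21.5 (left), 6–1 at x≈62.3 (right) → 1 crossing.
Coral: 3–4 at x≈48.4 (right), 6–1 at x≈83.0 (right) → 2 crossings.
Indigo: no edge straddles that height → 0 crossings.
Only Slate has an odd count, so the point is inside Slate.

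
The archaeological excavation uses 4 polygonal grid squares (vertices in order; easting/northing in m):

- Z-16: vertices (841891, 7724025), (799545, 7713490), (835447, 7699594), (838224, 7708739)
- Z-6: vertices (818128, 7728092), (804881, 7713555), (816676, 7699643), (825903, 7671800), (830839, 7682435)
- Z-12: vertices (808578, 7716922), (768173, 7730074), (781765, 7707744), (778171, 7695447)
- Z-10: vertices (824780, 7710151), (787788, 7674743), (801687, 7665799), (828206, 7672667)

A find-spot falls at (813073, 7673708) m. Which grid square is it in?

Z-10

Cast a ray rightward from (813073, 7673708). For each polygon, the edges (by vertex number in listed order) whose endpoints lie on opposite sides of northing = 7673708, where each meets that height, and whether that is right or left of the point:
Z-16: no edge straddles that height → 0 crossings.
Z-6: 3–4 at easting≈825270.7 (right), 4–5 at easting≈826788.6 (right) → 2 crossings.
Z-12: no edge straddles that height → 0 crossings.
Z-10: 2–3 at easting≈789396.4 (left), 4–1 at easting≈828110.9 (right) → 1 crossing.
Only Z-10 has an odd count, so the point is inside Z-10.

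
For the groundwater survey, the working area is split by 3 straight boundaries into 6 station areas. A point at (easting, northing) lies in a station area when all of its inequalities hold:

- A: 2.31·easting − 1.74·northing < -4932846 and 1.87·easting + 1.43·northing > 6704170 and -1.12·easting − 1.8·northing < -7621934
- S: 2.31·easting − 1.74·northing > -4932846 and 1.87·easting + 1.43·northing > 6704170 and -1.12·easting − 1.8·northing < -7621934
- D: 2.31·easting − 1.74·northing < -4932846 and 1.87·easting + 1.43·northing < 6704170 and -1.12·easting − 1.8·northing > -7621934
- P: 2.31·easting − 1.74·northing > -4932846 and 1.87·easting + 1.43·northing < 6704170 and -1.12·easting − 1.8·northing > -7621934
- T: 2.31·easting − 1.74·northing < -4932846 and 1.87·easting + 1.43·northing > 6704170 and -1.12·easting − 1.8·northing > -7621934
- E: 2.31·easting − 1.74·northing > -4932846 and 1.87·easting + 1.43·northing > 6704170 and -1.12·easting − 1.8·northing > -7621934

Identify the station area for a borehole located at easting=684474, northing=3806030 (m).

2.31·684474 − 1.74·3806030 = -5041357.260, which is < -4932846
1.87·684474 + 1.43·3806030 = 6722589.280, which is > 6704170
-1.12·684474 − 1.8·3806030 = -7617464.880, which is > -7621934
This sign pattern matches T.

T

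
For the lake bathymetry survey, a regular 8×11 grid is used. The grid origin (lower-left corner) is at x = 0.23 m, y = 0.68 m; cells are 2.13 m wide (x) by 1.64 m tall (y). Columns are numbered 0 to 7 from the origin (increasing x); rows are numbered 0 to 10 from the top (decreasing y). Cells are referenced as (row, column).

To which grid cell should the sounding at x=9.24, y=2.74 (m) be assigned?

Column index: ⌊(9.24 − 0.23) / 2.13⌋ = ⌊4.230⌋ = 4
Row offset from origin: ⌊(2.74 − 0.68) / 1.64⌋ = ⌊1.256⌋ = 1 → row 9 (counted from top)

(9, 4)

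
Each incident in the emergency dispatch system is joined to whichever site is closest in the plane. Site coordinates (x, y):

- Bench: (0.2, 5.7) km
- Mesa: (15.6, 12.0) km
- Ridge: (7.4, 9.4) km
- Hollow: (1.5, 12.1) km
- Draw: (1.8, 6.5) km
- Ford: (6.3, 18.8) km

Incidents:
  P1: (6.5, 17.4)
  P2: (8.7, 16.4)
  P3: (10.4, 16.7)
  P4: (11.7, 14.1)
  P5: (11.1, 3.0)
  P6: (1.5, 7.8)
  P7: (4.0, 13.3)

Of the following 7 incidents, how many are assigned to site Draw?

1

P1 → Ford
P2 → Ford
P3 → Ford
P4 → Mesa
P5 → Ridge
P6 → Draw
P7 → Hollow
1 of the 7 goes to Draw.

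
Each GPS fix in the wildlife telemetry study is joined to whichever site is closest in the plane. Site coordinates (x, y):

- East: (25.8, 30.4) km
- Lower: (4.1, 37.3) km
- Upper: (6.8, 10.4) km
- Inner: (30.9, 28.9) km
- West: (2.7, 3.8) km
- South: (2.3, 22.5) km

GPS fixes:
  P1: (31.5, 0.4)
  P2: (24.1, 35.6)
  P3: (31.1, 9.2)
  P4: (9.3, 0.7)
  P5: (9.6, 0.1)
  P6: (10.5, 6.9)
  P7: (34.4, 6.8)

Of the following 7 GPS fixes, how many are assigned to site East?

P1 → Upper
P2 → East
P3 → Inner
P4 → West
P5 → West
P6 → Upper
P7 → Inner
1 of the 7 goes to East.

1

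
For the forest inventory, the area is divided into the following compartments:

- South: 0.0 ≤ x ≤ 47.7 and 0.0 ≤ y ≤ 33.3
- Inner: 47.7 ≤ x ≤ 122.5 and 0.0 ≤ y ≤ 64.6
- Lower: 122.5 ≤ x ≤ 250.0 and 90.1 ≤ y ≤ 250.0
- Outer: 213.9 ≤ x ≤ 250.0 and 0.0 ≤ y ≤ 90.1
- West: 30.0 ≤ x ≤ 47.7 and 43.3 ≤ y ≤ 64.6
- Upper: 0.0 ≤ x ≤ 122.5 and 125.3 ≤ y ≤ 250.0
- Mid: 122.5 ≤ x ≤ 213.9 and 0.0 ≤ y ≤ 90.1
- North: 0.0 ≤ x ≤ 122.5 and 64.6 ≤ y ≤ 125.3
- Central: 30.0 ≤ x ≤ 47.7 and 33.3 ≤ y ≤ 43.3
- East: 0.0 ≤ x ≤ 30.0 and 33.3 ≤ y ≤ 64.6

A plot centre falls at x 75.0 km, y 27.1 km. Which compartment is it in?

Inner

The point has x = 75.0 and y = 27.1.
Only Inner satisfies 47.7 ≤ x ≤ 122.5 and 0.0 ≤ y ≤ 64.6.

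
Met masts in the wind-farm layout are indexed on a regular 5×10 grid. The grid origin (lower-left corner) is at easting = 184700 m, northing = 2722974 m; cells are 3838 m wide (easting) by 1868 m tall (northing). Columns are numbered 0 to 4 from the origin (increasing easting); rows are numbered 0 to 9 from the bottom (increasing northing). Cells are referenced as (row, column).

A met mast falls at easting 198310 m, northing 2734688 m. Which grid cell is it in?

Column index: ⌊(198310 − 184700) / 3838⌋ = ⌊3.546⌋ = 3
Row offset from origin: ⌊(2734688 − 2722974) / 1868⌋ = ⌊6.271⌋ = 6 → row 6

(6, 3)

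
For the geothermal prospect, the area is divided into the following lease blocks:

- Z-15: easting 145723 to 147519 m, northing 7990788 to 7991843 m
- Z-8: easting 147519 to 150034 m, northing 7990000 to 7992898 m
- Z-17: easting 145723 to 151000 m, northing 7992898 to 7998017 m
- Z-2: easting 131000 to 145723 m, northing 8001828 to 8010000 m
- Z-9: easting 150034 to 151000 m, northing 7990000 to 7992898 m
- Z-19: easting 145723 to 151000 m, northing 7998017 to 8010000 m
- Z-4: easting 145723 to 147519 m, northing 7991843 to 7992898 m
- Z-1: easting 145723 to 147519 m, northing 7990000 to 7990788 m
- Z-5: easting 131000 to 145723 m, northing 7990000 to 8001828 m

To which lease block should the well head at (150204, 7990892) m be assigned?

Z-9

The point has easting = 150204 and northing = 7990892.
Only Z-9 satisfies 150034 ≤ easting ≤ 151000 and 7990000 ≤ northing ≤ 7992898.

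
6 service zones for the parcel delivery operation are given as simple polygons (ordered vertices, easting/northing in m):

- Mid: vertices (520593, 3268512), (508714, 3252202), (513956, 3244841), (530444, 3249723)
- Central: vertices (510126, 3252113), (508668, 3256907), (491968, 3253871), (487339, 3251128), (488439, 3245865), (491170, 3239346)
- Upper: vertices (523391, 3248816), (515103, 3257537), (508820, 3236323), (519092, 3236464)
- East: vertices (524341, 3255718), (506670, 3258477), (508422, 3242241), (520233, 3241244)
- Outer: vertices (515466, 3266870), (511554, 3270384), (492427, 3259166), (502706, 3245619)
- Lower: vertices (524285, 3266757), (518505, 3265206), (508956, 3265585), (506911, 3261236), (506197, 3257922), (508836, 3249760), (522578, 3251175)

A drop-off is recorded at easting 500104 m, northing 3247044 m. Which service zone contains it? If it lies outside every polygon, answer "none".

Central

Cast a ray rightward from (500104, 3247044). For each polygon, the edges (by vertex number in listed order) whose endpoints lie on opposite sides of northing = 3247044, where each meets that height, and whether that is right or left of the point:
Mid: 2–3 at easting≈512387.2 (right), 3–4 at easting≈521396.2 (right) → 2 crossings.
Central: 4–5 at easting≈488192.6 (left), 6–1 at easting≈502599.7 (right) → 1 crossing.
Upper: 2–3 at easting≈511995.3 (right), 4–1 at easting≈522774.3 (right) → 2 crossings.
East: 2–3 at easting≈507903.7 (right), 4–1 at easting≈521879.2 (right) → 2 crossings.
Outer: 3–4 at easting≈501624.8 (right), 4–1 at easting≈503561.6 (right) → 2 crossings.
Lower: no edge straddles that height → 0 crossings.
Only Central has an odd count, so the point is inside Central.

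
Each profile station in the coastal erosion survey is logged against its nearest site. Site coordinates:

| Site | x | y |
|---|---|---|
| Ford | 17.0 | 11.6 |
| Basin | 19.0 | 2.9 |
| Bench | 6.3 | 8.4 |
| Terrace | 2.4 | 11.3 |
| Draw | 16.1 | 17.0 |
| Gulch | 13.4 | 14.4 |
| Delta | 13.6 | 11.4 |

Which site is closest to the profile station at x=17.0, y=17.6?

Draw

Squared distances to each site:
Ford: 36.000; Basin: 220.090; Bench: 199.130; Terrace: 252.850; Draw: 1.170; Gulch: 23.200; Delta: 50.000.
Minimum at Draw.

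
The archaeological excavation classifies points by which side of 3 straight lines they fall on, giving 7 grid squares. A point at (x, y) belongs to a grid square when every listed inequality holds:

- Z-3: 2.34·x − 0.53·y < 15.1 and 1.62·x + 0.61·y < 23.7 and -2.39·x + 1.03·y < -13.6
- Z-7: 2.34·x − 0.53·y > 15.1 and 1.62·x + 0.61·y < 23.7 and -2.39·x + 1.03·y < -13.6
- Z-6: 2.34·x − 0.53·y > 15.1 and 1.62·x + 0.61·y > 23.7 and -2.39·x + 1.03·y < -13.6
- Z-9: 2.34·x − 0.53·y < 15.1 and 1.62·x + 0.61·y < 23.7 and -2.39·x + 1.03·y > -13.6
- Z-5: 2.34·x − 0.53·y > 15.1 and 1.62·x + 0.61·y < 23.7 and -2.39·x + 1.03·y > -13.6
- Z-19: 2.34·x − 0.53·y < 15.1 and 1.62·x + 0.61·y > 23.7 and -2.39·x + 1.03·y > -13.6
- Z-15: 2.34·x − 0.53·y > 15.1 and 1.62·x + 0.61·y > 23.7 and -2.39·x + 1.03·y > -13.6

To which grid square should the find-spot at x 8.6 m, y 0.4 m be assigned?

2.34·8.6 − 0.53·0.4 = 19.912, which is > 15.1
1.62·8.6 + 0.61·0.4 = 14.176, which is < 23.7
-2.39·8.6 + 1.03·0.4 = -20.142, which is < -13.6
This sign pattern matches Z-7.

Z-7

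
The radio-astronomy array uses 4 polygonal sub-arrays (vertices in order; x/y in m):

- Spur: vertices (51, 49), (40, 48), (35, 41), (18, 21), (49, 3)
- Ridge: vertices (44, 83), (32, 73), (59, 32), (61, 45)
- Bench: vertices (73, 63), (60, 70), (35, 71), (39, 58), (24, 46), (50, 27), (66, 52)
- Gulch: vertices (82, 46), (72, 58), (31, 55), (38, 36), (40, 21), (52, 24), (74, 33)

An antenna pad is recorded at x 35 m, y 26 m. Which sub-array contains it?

Cast a ray rightward from (35, 26). For each polygon, the edges (by vertex number in listed order) whose endpoints lie on opposite sides of y = 26, where each meets that height, and whether that is right or left of the point:
Spur: 3–4 at x≈22.2 (left), 5–1 at x≈50.0 (right) → 1 crossing.
Ridge: no edge straddles that height → 0 crossings.
Bench: no edge straddles that height → 0 crossings.
Gulch: 4–5 at x≈39.3 (right), 6–7 at x≈56.9 (right) → 2 crossings.
Only Spur has an odd count, so the point is inside Spur.

Spur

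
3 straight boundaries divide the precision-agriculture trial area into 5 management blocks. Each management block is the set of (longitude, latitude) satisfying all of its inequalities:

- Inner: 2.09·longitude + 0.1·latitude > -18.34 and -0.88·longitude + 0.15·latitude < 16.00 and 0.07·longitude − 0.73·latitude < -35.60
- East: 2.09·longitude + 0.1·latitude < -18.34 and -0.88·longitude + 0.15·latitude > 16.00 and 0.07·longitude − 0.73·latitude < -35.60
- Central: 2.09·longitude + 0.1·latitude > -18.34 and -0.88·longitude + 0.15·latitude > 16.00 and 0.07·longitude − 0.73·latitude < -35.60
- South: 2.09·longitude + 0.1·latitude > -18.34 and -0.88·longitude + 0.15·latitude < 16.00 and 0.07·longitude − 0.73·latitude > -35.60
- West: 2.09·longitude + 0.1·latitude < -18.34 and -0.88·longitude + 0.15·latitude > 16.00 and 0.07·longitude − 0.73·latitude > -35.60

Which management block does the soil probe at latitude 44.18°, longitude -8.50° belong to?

2.09·-8.50 + 0.1·44.18 = -13.347, which is > -18.34
-0.88·-8.50 + 0.15·44.18 = 14.107, which is < 16.00
0.07·-8.50 − 0.73·44.18 = -32.846, which is > -35.60
This sign pattern matches South.

South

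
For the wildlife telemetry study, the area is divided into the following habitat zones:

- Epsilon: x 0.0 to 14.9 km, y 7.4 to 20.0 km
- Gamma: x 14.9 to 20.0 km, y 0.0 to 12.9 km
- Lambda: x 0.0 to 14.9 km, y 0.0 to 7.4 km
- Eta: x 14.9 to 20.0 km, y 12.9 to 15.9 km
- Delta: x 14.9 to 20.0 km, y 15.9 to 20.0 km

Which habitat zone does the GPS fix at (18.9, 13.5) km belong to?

Eta

The point has x = 18.9 and y = 13.5.
Only Eta satisfies 14.9 ≤ x ≤ 20.0 and 12.9 ≤ y ≤ 15.9.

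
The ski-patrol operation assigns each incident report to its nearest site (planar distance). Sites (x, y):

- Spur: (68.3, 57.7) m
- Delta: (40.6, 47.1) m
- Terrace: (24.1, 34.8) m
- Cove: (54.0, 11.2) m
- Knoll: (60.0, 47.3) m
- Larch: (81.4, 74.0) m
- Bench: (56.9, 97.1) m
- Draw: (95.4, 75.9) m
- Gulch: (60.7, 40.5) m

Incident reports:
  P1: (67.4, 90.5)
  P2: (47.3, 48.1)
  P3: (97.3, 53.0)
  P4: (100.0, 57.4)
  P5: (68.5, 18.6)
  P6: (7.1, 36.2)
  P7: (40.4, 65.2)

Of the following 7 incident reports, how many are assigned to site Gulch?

0

P1 → Bench
P2 → Delta
P3 → Draw
P4 → Draw
P5 → Cove
P6 → Terrace
P7 → Delta
0 of the 7 go to Gulch.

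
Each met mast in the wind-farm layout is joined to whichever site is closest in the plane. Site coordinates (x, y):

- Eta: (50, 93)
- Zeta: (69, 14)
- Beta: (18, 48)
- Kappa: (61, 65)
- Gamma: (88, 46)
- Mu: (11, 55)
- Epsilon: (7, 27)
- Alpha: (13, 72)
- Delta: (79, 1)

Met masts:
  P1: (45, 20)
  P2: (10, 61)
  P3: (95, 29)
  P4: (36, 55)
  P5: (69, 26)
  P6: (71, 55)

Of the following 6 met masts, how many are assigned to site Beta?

1

P1 → Zeta
P2 → Mu
P3 → Gamma
P4 → Beta
P5 → Zeta
P6 → Kappa
1 of the 6 goes to Beta.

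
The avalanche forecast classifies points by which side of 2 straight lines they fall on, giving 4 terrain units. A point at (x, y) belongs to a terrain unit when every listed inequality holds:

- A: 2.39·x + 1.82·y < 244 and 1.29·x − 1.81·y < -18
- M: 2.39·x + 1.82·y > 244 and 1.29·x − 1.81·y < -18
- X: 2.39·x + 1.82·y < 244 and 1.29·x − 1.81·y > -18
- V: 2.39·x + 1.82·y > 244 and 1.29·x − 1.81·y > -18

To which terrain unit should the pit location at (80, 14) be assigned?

2.39·80 + 1.82·14 = 216.680, which is < 244
1.29·80 − 1.81·14 = 77.860, which is > -18
This sign pattern matches X.

X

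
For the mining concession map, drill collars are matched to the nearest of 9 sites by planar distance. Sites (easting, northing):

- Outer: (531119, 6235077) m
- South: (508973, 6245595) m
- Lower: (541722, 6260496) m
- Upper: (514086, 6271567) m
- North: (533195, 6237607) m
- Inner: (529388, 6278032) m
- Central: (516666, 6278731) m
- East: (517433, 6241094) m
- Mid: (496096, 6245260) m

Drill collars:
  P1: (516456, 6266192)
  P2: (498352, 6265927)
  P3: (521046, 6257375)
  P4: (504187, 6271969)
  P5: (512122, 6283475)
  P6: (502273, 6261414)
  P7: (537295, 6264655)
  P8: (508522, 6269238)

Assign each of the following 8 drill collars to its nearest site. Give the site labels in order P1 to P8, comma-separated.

Upper, Upper, Upper, Upper, Central, Upper, Lower, Upper

P1 → Upper (d²=34507525.00)
P2 → Upper (d²=279368356.00)
P3 → Upper (d²=249854464.00)
P4 → Upper (d²=98151805.00)
P5 → Central (d²=43153472.00)
P6 → Upper (d²=242630378.00)
P7 → Lower (d²=36895610.00)
P8 → Upper (d²=36382337.00)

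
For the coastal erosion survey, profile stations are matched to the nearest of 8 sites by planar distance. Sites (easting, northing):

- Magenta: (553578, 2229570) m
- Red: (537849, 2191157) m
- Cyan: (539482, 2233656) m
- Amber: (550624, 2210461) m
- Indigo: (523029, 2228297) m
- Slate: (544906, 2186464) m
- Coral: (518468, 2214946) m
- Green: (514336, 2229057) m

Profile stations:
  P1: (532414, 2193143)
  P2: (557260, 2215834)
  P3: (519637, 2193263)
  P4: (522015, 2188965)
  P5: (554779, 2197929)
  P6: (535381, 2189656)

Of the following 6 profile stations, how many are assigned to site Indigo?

P1 → Red
P2 → Amber
P3 → Red
P4 → Red
P5 → Amber
P6 → Red
0 of the 6 go to Indigo.

0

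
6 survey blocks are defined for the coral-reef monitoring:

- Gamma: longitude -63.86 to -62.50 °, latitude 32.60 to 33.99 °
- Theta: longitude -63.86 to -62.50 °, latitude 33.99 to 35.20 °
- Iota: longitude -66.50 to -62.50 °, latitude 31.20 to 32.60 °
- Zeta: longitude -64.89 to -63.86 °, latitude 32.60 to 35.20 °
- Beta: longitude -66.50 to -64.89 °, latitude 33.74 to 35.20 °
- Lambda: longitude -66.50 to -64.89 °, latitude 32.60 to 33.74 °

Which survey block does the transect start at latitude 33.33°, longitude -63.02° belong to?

The point has longitude = -63.02 and latitude = 33.33.
Only Gamma satisfies -63.86 ≤ longitude ≤ -62.50 and 32.60 ≤ latitude ≤ 33.99.

Gamma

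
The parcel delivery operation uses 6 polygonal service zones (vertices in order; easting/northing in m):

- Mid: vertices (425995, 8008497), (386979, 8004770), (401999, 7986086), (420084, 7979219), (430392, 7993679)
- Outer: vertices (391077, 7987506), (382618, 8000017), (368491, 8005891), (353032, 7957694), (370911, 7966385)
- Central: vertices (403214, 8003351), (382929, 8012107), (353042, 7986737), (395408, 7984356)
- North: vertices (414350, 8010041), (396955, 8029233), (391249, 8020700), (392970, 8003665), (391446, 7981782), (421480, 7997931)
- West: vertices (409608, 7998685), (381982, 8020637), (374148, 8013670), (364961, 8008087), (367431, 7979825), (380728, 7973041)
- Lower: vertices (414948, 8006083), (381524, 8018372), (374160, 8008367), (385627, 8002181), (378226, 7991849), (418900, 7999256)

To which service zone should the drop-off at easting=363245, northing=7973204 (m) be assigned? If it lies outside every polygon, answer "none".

Outer

Cast a ray rightward from (363245, 7973204). For each polygon, the edges (by vertex number in listed order) whose endpoints lie on opposite sides of northing = 7973204, where each meets that height, and whether that is right or left of the point:
Mid: no edge straddles that height → 0 crossings.
Outer: 3–4 at easting≈358006.8 (left), 5–1 at easting≈377421.7 (right) → 1 crossing.
Central: no edge straddles that height → 0 crossings.
North: no edge straddles that height → 0 crossings.
West: 5–6 at easting≈380408.5 (right), 6–1 at easting≈380911.6 (right) → 2 crossings.
Lower: no edge straddles that height → 0 crossings.
Only Outer has an odd count, so the point is inside Outer.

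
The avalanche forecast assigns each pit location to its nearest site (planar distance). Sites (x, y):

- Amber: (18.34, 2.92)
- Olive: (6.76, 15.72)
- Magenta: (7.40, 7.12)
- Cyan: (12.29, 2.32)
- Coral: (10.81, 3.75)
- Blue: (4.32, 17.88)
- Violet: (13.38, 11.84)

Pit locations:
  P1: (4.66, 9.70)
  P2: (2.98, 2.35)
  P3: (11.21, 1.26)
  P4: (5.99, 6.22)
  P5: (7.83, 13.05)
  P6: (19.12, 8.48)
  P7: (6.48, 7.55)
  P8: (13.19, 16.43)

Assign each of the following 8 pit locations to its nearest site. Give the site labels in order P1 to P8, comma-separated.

Magenta, Magenta, Cyan, Magenta, Olive, Amber, Magenta, Violet

P1 → Magenta (d²=14.16)
P2 → Magenta (d²=42.29)
P3 → Cyan (d²=2.29)
P4 → Magenta (d²=2.80)
P5 → Olive (d²=8.27)
P6 → Amber (d²=31.52)
P7 → Magenta (d²=1.03)
P8 → Violet (d²=21.10)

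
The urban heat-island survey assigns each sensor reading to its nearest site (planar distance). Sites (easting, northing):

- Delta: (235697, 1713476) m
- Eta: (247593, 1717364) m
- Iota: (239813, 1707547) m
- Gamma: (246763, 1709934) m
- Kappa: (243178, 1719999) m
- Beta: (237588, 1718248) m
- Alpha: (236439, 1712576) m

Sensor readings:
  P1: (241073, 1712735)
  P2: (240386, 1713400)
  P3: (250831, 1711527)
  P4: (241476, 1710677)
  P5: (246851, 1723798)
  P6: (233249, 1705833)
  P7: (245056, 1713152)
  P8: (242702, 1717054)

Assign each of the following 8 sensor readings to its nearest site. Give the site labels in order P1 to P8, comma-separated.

P1 → Alpha (d²=21499237.00)
P2 → Alpha (d²=16257785.00)
P3 → Gamma (d²=19086273.00)
P4 → Iota (d²=12562469.00)
P5 → Kappa (d²=27923330.00)
P6 → Iota (d²=46023892.00)
P7 → Gamma (d²=13269373.00)
P8 → Kappa (d²=8899601.00)

Alpha, Alpha, Gamma, Iota, Kappa, Iota, Gamma, Kappa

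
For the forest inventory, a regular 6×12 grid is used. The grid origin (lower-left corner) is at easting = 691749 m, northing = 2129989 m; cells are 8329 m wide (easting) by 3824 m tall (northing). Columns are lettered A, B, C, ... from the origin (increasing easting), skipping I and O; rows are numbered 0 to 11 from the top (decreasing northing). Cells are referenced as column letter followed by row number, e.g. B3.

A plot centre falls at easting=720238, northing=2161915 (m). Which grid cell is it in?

Column index: ⌊(720238 − 691749) / 8329⌋ = ⌊3.420⌋ = 3 → column D
Row offset from origin: ⌊(2161915 − 2129989) / 3824⌋ = ⌊8.349⌋ = 8 → row 3 (counted from top)

D3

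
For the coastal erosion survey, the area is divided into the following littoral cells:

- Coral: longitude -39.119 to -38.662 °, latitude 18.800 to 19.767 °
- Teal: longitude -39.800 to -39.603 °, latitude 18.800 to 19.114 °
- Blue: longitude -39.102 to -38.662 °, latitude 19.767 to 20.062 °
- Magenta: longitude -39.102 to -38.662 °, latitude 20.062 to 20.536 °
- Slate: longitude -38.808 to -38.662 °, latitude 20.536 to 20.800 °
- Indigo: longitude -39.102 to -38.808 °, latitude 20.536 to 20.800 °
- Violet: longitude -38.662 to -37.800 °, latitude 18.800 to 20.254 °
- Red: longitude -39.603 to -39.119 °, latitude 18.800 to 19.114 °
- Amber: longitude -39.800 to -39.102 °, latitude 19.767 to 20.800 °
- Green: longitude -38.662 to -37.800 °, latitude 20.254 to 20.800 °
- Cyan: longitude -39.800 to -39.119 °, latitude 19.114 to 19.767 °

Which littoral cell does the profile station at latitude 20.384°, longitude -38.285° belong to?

Green

The point has longitude = -38.285 and latitude = 20.384.
Only Green satisfies -38.662 ≤ longitude ≤ -37.800 and 20.254 ≤ latitude ≤ 20.800.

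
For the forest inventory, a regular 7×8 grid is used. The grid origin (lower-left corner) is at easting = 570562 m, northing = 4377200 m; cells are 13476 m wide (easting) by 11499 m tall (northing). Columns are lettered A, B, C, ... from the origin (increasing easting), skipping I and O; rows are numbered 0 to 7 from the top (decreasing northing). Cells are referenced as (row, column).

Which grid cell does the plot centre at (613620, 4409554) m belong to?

Column index: ⌊(613620 − 570562) / 13476⌋ = ⌊3.195⌋ = 3 → column D
Row offset from origin: ⌊(4409554 − 4377200) / 11499⌋ = ⌊2.814⌋ = 2 → row 5 (counted from top)

(5, D)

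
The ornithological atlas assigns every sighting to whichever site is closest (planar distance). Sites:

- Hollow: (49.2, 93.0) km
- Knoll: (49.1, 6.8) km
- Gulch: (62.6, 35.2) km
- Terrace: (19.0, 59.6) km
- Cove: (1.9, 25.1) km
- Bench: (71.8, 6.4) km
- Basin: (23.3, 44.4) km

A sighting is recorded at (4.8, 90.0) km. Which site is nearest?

Terrace

Squared distances to each site:
Hollow: 1980.360; Knoll: 8884.730; Gulch: 6343.880; Terrace: 1125.800; Cove: 4220.420; Bench: 11477.960; Basin: 2421.610.
Minimum at Terrace.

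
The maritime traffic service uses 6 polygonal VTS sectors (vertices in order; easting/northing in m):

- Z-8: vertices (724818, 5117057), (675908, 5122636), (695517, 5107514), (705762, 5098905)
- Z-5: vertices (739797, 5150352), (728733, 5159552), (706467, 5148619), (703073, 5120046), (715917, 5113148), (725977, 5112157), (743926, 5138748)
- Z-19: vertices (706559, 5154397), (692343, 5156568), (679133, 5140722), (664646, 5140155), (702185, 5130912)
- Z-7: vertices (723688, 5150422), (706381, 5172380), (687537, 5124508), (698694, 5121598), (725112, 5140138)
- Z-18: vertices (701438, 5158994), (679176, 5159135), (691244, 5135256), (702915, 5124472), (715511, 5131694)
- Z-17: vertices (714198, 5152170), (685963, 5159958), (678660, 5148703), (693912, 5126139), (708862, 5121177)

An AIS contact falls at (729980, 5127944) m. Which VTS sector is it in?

Cast a ray rightward from (729980, 5127944). For each polygon, the edges (by vertex number in listed order) whose endpoints lie on opposite sides of northing = 5127944, where each meets that height, and whether that is right or left of the point:
Z-8: no edge straddles that height → 0 crossings.
Z-5: 3–4 at easting≈704011.2 (left), 6–7 at easting≈736633.3 (right) → 1 crossing.
Z-19: no edge straddles that height → 0 crossings.
Z-7: 2–3 at easting≈688889.5 (left), 4–5 at easting≈707736.5 (left) → 0 crossings.
Z-18: 3–4 at easting≈699157.4 (left), 4–5 at easting≈708970.6 (left) → 0 crossings.
Z-17: 3–4 at easting≈692691.9 (left), 5–1 at easting≈710027.1 (left) → 0 crossings.
Only Z-5 has an odd count, so the point is inside Z-5.

Z-5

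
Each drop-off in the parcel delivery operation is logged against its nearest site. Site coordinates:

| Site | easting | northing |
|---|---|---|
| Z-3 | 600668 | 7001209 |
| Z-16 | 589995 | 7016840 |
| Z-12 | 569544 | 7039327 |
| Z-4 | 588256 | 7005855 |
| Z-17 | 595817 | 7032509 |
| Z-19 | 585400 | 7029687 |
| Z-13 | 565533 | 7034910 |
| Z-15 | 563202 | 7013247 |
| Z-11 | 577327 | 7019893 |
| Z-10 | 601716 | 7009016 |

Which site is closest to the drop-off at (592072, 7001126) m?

Squared distances to each site:
Z-3: 73898105.000; Z-16: 251243725.000; Z-12: 1966827185.000; Z-4: 36925297.000; Z-17: 998917714.000; Z-19: 860246305.000; Z-13: 1845677177.000; Z-15: 980395541.000; Z-11: 569615314.000; Z-10: 155258836.000.
Minimum at Z-4.

Z-4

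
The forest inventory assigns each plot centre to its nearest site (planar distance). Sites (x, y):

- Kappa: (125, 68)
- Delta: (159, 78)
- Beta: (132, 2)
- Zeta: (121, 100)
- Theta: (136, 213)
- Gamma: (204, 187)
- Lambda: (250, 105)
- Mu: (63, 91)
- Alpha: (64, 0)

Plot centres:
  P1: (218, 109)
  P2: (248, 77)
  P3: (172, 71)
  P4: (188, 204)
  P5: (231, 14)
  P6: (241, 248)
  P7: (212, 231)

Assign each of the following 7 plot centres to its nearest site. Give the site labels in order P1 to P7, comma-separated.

Lambda, Lambda, Delta, Gamma, Lambda, Gamma, Gamma

P1 → Lambda (d²=1040.00)
P2 → Lambda (d²=788.00)
P3 → Delta (d²=218.00)
P4 → Gamma (d²=545.00)
P5 → Lambda (d²=8642.00)
P6 → Gamma (d²=5090.00)
P7 → Gamma (d²=2000.00)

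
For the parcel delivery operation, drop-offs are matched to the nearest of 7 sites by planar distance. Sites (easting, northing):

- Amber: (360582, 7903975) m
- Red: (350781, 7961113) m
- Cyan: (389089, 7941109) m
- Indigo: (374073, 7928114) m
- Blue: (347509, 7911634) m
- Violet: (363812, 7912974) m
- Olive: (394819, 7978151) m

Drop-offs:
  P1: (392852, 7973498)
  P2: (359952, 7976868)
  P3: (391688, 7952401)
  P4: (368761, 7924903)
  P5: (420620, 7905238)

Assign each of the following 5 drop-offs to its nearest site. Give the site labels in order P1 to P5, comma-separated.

P1 → Olive (d²=25519498.00)
P2 → Red (d²=332327266.00)
P3 → Cyan (d²=134264065.00)
P4 → Indigo (d²=38527865.00)
P5 → Cyan (d²=2280932602.00)

Olive, Red, Cyan, Indigo, Cyan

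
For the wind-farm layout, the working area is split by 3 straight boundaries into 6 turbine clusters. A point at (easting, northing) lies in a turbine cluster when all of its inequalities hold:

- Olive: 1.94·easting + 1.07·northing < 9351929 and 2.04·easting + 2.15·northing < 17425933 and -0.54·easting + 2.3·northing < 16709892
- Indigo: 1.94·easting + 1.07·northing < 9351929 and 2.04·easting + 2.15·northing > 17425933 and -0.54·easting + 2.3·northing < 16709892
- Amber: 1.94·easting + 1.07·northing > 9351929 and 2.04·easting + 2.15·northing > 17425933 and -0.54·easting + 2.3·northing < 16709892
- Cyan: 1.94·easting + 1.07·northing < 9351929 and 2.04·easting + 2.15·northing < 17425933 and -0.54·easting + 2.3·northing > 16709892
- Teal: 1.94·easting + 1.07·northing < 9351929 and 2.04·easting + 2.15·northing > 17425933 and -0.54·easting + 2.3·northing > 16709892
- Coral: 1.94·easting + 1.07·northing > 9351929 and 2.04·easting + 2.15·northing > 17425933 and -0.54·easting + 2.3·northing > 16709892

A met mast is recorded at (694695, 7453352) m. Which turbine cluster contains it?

Teal

1.94·694695 + 1.07·7453352 = 9322794.940, which is < 9351929
2.04·694695 + 2.15·7453352 = 17441884.600, which is > 17425933
-0.54·694695 + 2.3·7453352 = 16767574.300, which is > 16709892
This sign pattern matches Teal.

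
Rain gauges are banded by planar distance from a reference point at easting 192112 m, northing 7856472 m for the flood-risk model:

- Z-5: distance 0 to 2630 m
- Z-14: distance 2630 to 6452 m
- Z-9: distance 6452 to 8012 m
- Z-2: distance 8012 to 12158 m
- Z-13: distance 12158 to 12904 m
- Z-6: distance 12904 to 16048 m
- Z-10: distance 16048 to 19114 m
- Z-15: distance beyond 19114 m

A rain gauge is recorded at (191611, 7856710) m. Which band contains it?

Distance = √((191611−192112)² + (7856710−7856472)²) = √(251001.000 + 56644.000) = 554.658 m.
0 ≤ 554.658 < 2630 → Z-5.

Z-5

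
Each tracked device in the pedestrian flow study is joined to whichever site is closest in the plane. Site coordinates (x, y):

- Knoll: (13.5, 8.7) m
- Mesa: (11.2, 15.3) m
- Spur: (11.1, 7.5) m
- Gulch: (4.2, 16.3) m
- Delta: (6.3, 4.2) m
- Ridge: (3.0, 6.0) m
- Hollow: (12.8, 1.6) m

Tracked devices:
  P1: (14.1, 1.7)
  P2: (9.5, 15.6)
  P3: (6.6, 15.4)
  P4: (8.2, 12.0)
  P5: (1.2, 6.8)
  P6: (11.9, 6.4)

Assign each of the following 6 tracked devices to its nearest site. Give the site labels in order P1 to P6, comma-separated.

Hollow, Mesa, Gulch, Mesa, Ridge, Spur

P1 → Hollow (d²=1.70)
P2 → Mesa (d²=2.98)
P3 → Gulch (d²=6.57)
P4 → Mesa (d²=19.89)
P5 → Ridge (d²=3.88)
P6 → Spur (d²=1.85)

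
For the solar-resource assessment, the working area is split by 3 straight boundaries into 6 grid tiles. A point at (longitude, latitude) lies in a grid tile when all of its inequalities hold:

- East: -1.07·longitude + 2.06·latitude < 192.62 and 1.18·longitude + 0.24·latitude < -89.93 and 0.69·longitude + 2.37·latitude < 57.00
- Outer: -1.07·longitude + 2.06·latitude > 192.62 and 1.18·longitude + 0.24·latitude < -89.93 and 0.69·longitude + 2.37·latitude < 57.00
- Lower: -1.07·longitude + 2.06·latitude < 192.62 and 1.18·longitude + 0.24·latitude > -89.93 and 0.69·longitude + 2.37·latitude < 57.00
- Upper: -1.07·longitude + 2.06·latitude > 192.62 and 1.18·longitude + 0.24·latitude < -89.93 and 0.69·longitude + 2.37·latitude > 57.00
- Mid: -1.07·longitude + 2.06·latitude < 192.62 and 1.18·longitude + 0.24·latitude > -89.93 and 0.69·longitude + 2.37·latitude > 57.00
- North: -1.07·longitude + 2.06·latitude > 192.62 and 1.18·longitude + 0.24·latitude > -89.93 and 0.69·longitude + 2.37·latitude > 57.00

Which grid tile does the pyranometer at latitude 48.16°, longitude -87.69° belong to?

Outer

-1.07·-87.69 + 2.06·48.16 = 193.038, which is > 192.62
1.18·-87.69 + 0.24·48.16 = -91.916, which is < -89.93
0.69·-87.69 + 2.37·48.16 = 53.633, which is < 57.00
This sign pattern matches Outer.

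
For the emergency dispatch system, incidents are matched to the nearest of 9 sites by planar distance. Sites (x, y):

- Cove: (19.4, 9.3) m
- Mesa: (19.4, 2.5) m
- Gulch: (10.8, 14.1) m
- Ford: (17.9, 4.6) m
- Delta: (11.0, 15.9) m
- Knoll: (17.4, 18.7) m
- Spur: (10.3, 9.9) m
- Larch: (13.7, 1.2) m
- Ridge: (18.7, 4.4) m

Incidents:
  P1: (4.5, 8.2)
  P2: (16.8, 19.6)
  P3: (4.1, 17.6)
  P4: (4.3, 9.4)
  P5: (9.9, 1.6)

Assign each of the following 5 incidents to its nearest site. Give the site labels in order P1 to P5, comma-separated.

Spur, Knoll, Delta, Spur, Larch

P1 → Spur (d²=36.53)
P2 → Knoll (d²=1.17)
P3 → Delta (d²=50.50)
P4 → Spur (d²=36.25)
P5 → Larch (d²=14.60)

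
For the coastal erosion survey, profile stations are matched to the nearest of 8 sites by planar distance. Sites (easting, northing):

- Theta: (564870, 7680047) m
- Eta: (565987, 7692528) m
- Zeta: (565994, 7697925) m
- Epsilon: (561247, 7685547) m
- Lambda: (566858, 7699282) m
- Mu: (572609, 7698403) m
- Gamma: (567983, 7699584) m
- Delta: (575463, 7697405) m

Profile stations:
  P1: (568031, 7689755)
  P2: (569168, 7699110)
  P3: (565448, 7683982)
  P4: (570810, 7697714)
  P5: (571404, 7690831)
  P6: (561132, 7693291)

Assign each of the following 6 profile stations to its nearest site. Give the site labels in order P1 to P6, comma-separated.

Eta, Gamma, Theta, Mu, Eta, Eta

P1 → Eta (d²=11867465.00)
P2 → Gamma (d²=1628901.00)
P3 → Theta (d²=15818309.00)
P4 → Mu (d²=3711122.00)
P5 → Eta (d²=32223698.00)
P6 → Eta (d²=24153194.00)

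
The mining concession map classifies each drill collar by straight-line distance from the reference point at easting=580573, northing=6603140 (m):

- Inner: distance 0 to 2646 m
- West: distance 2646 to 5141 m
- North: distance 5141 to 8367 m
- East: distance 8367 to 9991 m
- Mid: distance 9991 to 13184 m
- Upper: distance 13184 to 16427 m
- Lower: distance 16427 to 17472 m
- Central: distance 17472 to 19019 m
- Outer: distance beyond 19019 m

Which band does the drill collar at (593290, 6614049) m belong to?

Lower

Distance = √((593290−580573)² + (6614049−6603140)²) = √(161722089.000 + 119006281.000) = 16754.951 m.
16427 ≤ 16754.951 < 17472 → Lower.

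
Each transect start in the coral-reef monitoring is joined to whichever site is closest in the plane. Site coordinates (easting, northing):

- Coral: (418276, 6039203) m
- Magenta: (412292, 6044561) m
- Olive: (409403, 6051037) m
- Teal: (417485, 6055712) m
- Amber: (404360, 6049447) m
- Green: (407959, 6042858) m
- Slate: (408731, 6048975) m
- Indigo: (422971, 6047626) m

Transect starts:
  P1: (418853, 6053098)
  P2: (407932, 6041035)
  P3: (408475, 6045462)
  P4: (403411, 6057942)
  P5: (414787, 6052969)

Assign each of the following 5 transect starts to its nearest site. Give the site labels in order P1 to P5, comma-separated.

Teal, Green, Green, Amber, Teal

P1 → Teal (d²=8704420.00)
P2 → Green (d²=3324058.00)
P3 → Green (d²=7047072.00)
P4 → Amber (d²=73065626.00)
P5 → Teal (d²=14803253.00)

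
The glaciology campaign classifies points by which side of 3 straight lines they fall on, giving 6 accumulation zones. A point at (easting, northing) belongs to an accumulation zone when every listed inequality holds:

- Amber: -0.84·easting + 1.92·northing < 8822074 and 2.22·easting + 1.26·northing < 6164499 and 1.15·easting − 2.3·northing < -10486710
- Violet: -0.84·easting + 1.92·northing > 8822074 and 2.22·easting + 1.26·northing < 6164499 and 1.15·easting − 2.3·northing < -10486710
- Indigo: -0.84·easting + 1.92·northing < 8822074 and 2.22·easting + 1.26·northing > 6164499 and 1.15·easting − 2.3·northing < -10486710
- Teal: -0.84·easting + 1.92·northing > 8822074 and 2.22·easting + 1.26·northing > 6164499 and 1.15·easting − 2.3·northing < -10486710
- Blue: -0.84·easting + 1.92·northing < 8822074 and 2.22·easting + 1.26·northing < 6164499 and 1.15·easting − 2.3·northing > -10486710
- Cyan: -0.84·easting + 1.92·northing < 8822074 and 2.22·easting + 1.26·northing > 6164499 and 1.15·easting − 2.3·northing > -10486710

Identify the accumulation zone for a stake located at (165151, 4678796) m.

Teal

-0.84·165151 + 1.92·4678796 = 8844561.480, which is > 8822074
2.22·165151 + 1.26·4678796 = 6261918.180, which is > 6164499
1.15·165151 − 2.3·4678796 = -10571307.150, which is < -10486710
This sign pattern matches Teal.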